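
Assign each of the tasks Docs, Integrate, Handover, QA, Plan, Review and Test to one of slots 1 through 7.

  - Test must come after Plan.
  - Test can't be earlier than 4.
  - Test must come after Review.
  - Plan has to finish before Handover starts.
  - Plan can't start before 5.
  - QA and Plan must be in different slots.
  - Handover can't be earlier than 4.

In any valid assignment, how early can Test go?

Test is available from 4; precedence pushes Test to at least 6.
Test at 6 is achievable: Docs in 1; QA in 1; Plan in 5; Integrate in 1; Test in 6; Review in 1; Handover in 6.

6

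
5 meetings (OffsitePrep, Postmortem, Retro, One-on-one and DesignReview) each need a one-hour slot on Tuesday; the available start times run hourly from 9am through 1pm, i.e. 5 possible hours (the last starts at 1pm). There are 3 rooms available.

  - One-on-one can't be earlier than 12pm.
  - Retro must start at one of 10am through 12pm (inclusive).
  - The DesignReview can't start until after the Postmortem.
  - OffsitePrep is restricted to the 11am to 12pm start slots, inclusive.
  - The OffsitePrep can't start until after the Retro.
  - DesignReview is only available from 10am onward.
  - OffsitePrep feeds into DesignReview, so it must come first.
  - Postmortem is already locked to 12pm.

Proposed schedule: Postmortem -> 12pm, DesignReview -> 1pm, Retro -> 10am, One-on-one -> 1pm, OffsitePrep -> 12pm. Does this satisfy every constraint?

Retro must start at one of 10am through 12pm (inclusive) — holds.
DesignReview is only available from 10am onward — holds.
One-on-one can't be earlier than 12pm — holds.
There are 3 rooms available — holds.
OffsitePrep feeds into DesignReview, so it must come first — holds.
The OffsitePrep can't start until after the Retro — holds.
The DesignReview can't start until after the Postmortem — holds.
Postmortem is already locked to 12pm — holds.
OffsitePrep is restricted to the 11am to 12pm start slots, inclusive — holds.

Yes, all constraints hold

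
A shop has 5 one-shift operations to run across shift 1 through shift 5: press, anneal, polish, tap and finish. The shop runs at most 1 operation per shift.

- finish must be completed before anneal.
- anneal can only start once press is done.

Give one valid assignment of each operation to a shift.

anneal -> shift 3; finish -> shift 2; press -> shift 1; tap -> shift 5; polish -> shift 4

Checking: press(shift 1) before anneal(shift 3); finish(shift 2) before anneal(shift 3); max 1 per shift (cap 1).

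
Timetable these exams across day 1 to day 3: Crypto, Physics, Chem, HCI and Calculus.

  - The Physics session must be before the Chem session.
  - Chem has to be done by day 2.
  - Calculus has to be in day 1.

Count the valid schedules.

Splitting on Crypto: it can be day 1 (3), day 2 (3), day 3 (3). Listing each branch's schedules as (Physics, Chem, HCI, Calculus) by day number:
Crypto=day 1: (1,2,1,1) (1,2,2,1) (1,2,3,1) — 3.
Crypto=day 2: (1,2,1,1) (1,2,2,1) (1,2,3,1) — 3.
Crypto=day 3: (1,2,1,1) (1,2,2,1) (1,2,3,1) — 3.
Summing: 3 + 3 + 3 = 9.

9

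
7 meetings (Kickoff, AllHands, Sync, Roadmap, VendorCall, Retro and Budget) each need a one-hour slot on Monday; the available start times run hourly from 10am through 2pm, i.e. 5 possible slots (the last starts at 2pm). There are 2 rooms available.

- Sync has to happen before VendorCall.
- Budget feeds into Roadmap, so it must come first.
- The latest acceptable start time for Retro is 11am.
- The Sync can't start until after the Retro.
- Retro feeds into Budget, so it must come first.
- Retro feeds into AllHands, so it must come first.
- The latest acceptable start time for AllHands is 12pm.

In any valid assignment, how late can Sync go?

Precedence pushes Sync to at least 11am; downstream work caps Sync at 1pm.
Sync at 1pm is achievable: Roadmap=12pm; Retro=10am; Budget=11am; VendorCall=2pm; Kickoff=10am; Sync=1pm; AllHands=11am.

1pm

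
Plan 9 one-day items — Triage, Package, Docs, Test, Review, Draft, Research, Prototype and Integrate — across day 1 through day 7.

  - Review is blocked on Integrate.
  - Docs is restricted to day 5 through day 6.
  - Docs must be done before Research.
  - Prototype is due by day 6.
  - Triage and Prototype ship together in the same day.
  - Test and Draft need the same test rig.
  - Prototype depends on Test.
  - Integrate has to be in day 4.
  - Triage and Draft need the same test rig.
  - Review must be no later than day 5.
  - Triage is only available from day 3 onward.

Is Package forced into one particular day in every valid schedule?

No

Package can be day 1 (e.g. Prototype -> day 3, Research -> day 6, Review -> day 5, Docs -> day 5, Package -> day 1, Triage -> day 3, Test -> day 1, Draft -> day 2, Integrate -> day 4) or day 2 (e.g. Research in day 6, Docs in day 5, Review in day 5, Triage in day 3, Package in day 2, Integrate in day 4, Prototype in day 3, Draft in day 2, Test in day 1).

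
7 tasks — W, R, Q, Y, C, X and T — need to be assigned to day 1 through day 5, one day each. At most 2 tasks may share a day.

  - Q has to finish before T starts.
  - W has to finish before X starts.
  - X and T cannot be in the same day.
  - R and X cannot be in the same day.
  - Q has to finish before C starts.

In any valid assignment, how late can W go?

Downstream work caps W at day 4.
W at day 4 is achievable: Y=day 3; C=day 2; W=day 4; T=day 2; Q=day 1; X=day 5; R=day 1.

day 4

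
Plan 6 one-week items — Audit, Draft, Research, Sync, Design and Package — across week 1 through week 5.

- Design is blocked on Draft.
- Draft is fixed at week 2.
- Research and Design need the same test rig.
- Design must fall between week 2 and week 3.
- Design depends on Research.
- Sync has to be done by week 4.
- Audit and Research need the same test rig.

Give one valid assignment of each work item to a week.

Research=week 1, Audit=week 2, Package=week 1, Design=week 3, Sync=week 1, Draft=week 2

Checking: Research(week 1) before Design(week 3); Draft(week 2) before Design(week 3); Research(week 1) != Design(week 3); Audit(week 2) != Research(week 1); Sync=week 1 in [week 1,week 4]; Draft=week 2 in [week 2,week 2]; Design=week 3 in [week 2,week 3].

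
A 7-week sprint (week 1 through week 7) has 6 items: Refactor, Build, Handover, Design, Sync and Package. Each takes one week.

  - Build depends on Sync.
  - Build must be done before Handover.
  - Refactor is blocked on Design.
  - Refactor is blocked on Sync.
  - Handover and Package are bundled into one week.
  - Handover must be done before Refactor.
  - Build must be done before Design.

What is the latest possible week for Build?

week 5

Precedence pushes Build to at least week 2; downstream work caps Build at week 5.
Build at week 5 is achievable: Package in week 6; Build in week 5; Handover in week 6; Sync in week 1; Design in week 6; Refactor in week 7.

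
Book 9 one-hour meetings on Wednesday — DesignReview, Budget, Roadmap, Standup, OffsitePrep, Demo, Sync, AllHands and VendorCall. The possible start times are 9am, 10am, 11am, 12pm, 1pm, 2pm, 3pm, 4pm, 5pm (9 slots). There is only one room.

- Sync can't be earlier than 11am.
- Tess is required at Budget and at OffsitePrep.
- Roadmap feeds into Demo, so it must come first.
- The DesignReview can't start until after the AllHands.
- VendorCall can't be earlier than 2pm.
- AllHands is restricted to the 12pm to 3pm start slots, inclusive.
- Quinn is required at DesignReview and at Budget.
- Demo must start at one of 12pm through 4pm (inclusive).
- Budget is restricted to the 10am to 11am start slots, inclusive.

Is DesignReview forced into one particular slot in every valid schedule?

No

DesignReview can be 1pm (e.g. Standup=4pm, VendorCall=2pm, DesignReview=1pm, Demo=3pm, Roadmap=9am, AllHands=12pm, Sync=11am, OffsitePrep=5pm, Budget=10am) or 2pm (e.g. Roadmap -> 9am, Standup -> 4pm, Demo -> 1pm, Sync -> 11am, AllHands -> 12pm, DesignReview -> 2pm, VendorCall -> 3pm, OffsitePrep -> 5pm, Budget -> 10am).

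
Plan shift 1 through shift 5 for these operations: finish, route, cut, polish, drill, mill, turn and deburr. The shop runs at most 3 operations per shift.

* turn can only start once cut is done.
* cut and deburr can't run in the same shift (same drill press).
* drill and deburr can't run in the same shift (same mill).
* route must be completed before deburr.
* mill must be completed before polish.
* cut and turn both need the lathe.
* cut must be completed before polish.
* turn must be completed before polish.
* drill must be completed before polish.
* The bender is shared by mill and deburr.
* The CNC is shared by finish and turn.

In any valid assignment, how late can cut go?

shift 3

Downstream work caps cut at shift 3.
cut at shift 3 is achievable: drill=shift 1; polish=shift 5; deburr=shift 2; turn=shift 4; mill=shift 1; finish=shift 2; route=shift 1; cut=shift 3.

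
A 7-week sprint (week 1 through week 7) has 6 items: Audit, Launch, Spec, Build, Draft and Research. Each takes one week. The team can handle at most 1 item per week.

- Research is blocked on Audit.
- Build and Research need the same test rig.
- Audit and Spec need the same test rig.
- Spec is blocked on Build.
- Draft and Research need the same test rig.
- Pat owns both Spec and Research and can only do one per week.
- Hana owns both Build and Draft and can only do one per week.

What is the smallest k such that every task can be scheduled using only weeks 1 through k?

The precedence chain requires at least 2 distinct weeks.
With at most 1 per week and 6 tasks, at least 6 weeks are needed.
6 works (last occupied week: week 6): for example Research in week 4; Draft in week 6; Build in week 2; Launch in week 5; Audit in week 1; Spec in week 3.

6 weeks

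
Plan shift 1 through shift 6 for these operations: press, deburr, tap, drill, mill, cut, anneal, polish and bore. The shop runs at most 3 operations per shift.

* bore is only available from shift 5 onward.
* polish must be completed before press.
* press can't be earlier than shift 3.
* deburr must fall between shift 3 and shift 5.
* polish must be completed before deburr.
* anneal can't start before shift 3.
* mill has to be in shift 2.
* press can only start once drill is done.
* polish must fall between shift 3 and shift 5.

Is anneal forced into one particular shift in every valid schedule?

No

anneal can be shift 3 (e.g. anneal -> shift 3; mill -> shift 2; drill -> shift 1; deburr -> shift 4; tap -> shift 1; polish -> shift 3; bore -> shift 5; cut -> shift 1; press -> shift 4) or shift 4 (e.g. polish -> shift 3; cut -> shift 1; drill -> shift 1; tap -> shift 1; deburr -> shift 4; mill -> shift 2; bore -> shift 5; press -> shift 4; anneal -> shift 4).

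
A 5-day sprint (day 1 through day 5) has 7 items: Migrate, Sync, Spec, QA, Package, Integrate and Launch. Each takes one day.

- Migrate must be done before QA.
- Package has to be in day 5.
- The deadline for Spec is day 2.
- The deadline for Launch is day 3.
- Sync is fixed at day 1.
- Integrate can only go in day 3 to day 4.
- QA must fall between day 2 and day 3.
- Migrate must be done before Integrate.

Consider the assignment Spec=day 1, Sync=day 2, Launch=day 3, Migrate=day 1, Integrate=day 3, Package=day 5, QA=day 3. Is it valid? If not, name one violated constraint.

The deadline for Spec is day 2 — holds.
The deadline for Launch is day 3 — holds.
Migrate must be done before QA — holds.
Integrate can only go in day 3 to day 4 — holds.
Sync is fixed at day 1 — violated.
QA must fall between day 2 and day 3 — holds.
Package has to be in day 5 — holds.
Migrate must be done before Integrate — holds.

No — it violates: Sync is fixed at day 1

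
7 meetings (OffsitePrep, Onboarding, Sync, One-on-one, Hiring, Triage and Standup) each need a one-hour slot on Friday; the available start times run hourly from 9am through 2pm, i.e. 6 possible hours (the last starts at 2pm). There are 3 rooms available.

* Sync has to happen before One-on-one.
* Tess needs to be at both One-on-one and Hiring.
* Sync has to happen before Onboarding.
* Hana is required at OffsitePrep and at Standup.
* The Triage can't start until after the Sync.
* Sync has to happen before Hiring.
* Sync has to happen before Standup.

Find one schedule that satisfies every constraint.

One-on-one=10am; OffsitePrep=9am; Standup=11am; Onboarding=10am; Hiring=11am; Sync=9am; Triage=10am

Checking: Sync(9am) before One-on-one(10am); Sync(9am) before Standup(11am); Sync(9am) before Triage(10am); Sync(9am) before Hiring(11am); Sync(9am) before Onboarding(10am); One-on-one(10am) != Hiring(11am); OffsitePrep(9am) != Standup(11am); max 3 per hour (cap 3).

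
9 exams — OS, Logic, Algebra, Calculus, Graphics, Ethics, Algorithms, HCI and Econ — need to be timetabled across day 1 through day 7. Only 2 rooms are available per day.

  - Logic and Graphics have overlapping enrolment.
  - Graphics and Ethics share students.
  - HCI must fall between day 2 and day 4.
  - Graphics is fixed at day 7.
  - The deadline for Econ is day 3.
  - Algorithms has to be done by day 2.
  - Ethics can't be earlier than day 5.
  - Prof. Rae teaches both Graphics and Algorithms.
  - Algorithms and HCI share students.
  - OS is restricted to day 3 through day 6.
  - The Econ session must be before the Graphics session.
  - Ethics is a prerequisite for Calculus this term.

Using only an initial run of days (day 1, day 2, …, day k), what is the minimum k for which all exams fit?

7

The precedence chain requires at least 2 distinct days.
With at most 2 per day and 9 exams, at least 5 days are needed.
Graphics can't be placed before day 7, so the schedule must run through at least day 7.
7 works (last occupied day: day 7): for example Graphics=day 7, Algorithms=day 1, HCI=day 2, Ethics=day 5, Algebra=day 3, Calculus=day 6, Econ=day 1, OS=day 3, Logic=day 2.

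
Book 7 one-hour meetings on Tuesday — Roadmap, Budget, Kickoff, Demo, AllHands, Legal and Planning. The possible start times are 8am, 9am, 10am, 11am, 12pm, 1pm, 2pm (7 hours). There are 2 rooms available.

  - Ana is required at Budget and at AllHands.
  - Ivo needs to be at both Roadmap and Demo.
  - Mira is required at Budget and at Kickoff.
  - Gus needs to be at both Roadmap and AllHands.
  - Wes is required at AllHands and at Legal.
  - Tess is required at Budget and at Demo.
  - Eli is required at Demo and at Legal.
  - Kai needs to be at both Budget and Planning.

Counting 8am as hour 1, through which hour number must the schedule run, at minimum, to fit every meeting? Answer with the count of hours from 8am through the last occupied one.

4 hours

With at most 2 per hour and 7 meetings, at least 4 hours are needed.
4 works (last occupied hour: 11am): for example AllHands -> 10am; Planning -> 10am; Roadmap -> 8am; Budget -> 8am; Legal -> 11am; Kickoff -> 9am; Demo -> 9am.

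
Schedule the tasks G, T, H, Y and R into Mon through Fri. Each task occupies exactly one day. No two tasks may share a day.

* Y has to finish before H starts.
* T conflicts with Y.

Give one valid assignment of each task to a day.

H -> Tue; R -> Fri; Y -> Mon; T -> Thu; G -> Wed

Checking: Y(Mon) before H(Tue); T(Thu) != Y(Mon); max 1 per day (cap 1).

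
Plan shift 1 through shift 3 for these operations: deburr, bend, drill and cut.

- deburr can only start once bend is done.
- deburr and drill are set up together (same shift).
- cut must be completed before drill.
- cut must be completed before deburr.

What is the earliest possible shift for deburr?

shift 2

Precedence pushes deburr to at least shift 2.
deburr at shift 2 is achievable: drill=shift 2; cut=shift 1; deburr=shift 2; bend=shift 1.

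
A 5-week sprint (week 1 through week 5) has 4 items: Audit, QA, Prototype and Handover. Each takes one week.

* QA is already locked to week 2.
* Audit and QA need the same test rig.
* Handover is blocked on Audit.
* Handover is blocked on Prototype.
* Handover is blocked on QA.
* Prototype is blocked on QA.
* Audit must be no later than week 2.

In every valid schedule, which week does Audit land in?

Audit's window is week 1–week 2.
QA is fixed at week 2, and Audit can't share a week with QA.
So Audit must be week 1.

week 1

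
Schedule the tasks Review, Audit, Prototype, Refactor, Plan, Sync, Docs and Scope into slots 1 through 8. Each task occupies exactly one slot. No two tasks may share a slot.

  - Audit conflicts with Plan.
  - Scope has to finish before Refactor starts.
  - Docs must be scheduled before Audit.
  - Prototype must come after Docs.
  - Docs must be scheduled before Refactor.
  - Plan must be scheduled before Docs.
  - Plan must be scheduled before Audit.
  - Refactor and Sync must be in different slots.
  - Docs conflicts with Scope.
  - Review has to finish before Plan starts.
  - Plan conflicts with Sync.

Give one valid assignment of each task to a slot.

Refactor in 6; Review in 1; Audit in 4; Sync in 8; Prototype in 7; Scope in 5; Plan in 2; Docs in 3

Checking: Scope(5) before Refactor(6); Docs(3) before Refactor(6); Review(1) before Plan(2); Plan(2) before Docs(3); Docs(3) before Audit(4); Docs(3) before Prototype(7); Plan(2) before Audit(4); Plan(2) != Sync(8); Refactor(6) != Sync(8); Docs(3) != Scope(5); Audit(4) != Plan(2); max 1 per slot (cap 1).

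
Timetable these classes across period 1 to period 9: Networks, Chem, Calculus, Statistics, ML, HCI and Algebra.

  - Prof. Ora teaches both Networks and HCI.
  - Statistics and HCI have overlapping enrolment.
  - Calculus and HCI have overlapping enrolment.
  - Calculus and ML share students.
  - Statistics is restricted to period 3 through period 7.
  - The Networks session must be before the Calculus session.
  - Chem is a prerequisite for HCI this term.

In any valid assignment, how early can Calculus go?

period 2

Precedence pushes Calculus to at least period 2.
Calculus at period 2 is achievable: Calculus -> period 2, ML -> period 1, Statistics -> period 3, Algebra -> period 1, Networks -> period 1, HCI -> period 4, Chem -> period 1.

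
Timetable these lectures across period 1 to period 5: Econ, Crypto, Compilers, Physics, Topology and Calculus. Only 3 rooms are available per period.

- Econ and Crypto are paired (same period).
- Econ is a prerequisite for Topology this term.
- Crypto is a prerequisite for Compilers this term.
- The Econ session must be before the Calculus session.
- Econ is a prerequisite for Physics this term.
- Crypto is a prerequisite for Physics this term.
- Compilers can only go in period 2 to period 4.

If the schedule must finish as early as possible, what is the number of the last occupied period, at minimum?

3

The precedence chain requires at least 2 distinct periods.
With at most 3 per period and 6 lectures, at least 2 periods are needed.
Could 2 periods be enough, i.e. nothing placed later than period 2? No: Compilers's window within 2 periods is {period 2}; Physics must come after Econ (at period 1 or later) → {period 2}; Econ must come before Physics (at period 2 or earlier) → {period 1}; Calculus must come after Econ (at period 1 or later) → {period 2}; Topology must come after Econ (at period 1 or later) → {period 2}; that puts Compilers, Physics, Topology and Calculus all in period 2 — more than 3 per period.
So 2 periods is not enough.
3 works (last occupied period: period 3): for example Econ=period 1; Crypto=period 1; Physics=period 2; Compilers=period 2; Calculus=period 3; Topology=period 2.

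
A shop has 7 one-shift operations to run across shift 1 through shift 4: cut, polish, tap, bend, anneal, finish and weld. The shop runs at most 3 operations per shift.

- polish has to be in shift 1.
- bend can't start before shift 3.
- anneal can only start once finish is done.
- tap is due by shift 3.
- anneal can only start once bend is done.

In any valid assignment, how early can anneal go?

shift 4

Precedence pushes anneal to at least shift 4.
anneal at shift 4 is achievable: finish in shift 1, tap in shift 1, weld in shift 2, bend in shift 3, anneal in shift 4, cut in shift 2, polish in shift 1.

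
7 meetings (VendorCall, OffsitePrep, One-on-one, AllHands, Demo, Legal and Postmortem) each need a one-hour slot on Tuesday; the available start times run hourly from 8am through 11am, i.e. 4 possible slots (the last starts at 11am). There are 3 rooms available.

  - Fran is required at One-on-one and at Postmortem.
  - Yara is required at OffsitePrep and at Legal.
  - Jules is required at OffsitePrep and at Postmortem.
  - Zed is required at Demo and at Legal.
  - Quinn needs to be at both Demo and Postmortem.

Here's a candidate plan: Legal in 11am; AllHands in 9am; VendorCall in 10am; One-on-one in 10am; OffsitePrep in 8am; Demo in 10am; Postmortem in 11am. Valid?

Quinn needs to be at both Demo and Postmortem — holds.
Jules is required at OffsitePrep and at Postmortem — holds.
Zed is required at Demo and at Legal — holds.
Fran is required at One-on-one and at Postmortem — holds.
Yara is required at OffsitePrep and at Legal — holds.
There are 3 rooms available — holds.

Yes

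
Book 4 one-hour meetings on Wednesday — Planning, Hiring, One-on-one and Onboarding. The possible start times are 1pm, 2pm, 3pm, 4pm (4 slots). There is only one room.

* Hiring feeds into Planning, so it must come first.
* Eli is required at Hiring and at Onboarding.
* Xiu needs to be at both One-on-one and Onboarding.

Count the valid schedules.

12

Splitting on Planning: it can be 2pm (2), 3pm (4), 4pm (6). Listing each branch's schedules as (Hiring, One-on-one, Onboarding):
Planning=2pm: (1pm,3pm,4pm) (1pm,4pm,3pm) — 2.
Planning=3pm: (1pm,2pm,4pm) (1pm,4pm,2pm) (2pm,1pm,4pm) (2pm,4pm,1pm) — 4.
Planning=4pm: (1pm,2pm,3pm) (1pm,3pm,2pm) (2pm,1pm,3pm) (2pm,3pm,1pm) (3pm,1pm,2pm) (3pm,2pm,1pm) — 6.
Summing: 2 + 4 + 6 = 12.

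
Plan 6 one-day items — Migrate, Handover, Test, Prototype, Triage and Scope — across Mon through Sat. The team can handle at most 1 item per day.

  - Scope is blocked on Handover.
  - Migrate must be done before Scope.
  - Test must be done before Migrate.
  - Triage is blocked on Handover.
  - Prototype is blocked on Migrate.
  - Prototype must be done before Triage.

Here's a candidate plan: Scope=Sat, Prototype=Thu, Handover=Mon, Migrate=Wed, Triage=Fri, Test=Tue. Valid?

The team can handle at most 1 item per day — holds.
Prototype must be done before Triage — holds.
Prototype is blocked on Migrate — holds.
Migrate must be done before Scope — holds.
Triage is blocked on Handover — holds.
Test must be done before Migrate — holds.
Scope is blocked on Handover — holds.

Yes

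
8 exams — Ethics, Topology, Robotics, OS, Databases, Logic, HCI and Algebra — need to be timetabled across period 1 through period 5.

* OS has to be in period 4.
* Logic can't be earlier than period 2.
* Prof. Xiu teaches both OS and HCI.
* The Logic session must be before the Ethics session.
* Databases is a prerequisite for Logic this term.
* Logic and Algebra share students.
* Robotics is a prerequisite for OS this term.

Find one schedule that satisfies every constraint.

Robotics -> period 1, HCI -> period 1, Databases -> period 1, Topology -> period 1, Algebra -> period 1, OS -> period 4, Logic -> period 2, Ethics -> period 3

Checking: Logic(period 2) before Ethics(period 3); Robotics(period 1) before OS(period 4); Databases(period 1) before Logic(period 2); OS(period 4) != HCI(period 1); Logic(period 2) != Algebra(period 1); OS=period 4 in [period 4,period 4]; Logic=period 2 in [period 2,period 5].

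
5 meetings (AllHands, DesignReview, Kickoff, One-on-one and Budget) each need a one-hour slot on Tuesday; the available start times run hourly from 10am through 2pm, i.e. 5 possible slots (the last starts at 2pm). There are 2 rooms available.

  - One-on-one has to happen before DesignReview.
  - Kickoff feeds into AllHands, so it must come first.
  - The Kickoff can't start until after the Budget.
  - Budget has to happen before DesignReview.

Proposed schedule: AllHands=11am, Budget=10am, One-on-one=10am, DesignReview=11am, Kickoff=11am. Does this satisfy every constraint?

No — it violates: There are 2 rooms available

Kickoff feeds into AllHands, so it must come first — violated.
There are 2 rooms available — violated.
Budget has to happen before DesignReview — holds.
One-on-one has to happen before DesignReview — holds.
The Kickoff can't start until after the Budget — holds.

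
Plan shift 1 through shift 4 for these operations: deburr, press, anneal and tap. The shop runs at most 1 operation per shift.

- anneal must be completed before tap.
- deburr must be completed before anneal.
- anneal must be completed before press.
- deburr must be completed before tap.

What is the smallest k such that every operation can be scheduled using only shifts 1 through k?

4 shifts

The precedence chain requires at least 3 distinct shifts.
With at most 1 per shift and 4 operations, at least 4 shifts are needed.
4 works (last occupied shift: shift 4): for example anneal=shift 2; deburr=shift 1; press=shift 4; tap=shift 3.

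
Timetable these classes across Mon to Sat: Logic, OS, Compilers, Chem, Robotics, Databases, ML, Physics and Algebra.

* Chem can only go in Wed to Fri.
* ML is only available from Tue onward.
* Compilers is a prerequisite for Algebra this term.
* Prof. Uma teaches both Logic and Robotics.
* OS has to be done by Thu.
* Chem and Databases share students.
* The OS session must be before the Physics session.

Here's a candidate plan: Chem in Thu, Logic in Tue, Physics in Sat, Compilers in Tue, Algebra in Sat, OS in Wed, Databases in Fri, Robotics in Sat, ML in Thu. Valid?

ML is only available from Tue onward — holds.
OS has to be done by Thu — holds.
Compilers is a prerequisite for Algebra this term — holds.
The OS session must be before the Physics session — holds.
Prof. Uma teaches both Logic and Robotics — holds.
Chem can only go in Wed to Fri — holds.
Chem and Databases share students — holds.

Yes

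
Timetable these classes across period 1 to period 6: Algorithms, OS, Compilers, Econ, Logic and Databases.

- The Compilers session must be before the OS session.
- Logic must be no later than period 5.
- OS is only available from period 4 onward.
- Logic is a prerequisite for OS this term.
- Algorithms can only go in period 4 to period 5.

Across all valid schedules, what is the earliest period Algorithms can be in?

Algorithms is available from period 4; Algorithms's own window allows nothing later than period 5.
Algorithms at period 4 is achievable: Econ in period 1, Logic in period 1, OS in period 4, Algorithms in period 4, Databases in period 1, Compilers in period 1.

period 4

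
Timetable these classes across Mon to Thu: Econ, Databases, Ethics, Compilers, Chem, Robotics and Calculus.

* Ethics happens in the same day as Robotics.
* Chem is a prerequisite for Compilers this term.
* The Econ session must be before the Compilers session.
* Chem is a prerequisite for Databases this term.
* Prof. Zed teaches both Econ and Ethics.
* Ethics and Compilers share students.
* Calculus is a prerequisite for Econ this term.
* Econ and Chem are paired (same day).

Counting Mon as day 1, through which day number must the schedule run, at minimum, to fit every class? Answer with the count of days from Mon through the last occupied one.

The precedence chain requires at least 3 distinct days.
3 works (last occupied day: Wed): for example Calculus=Mon, Chem=Tue, Robotics=Mon, Compilers=Wed, Ethics=Mon, Econ=Tue, Databases=Wed.

3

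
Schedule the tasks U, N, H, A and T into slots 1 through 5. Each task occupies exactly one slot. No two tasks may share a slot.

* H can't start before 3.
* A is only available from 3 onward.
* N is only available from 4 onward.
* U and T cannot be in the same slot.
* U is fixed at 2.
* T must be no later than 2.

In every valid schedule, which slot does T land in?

T's window is 1–2.
U is fixed at 2, and T can't share a slot with U.
So T must be 1.

1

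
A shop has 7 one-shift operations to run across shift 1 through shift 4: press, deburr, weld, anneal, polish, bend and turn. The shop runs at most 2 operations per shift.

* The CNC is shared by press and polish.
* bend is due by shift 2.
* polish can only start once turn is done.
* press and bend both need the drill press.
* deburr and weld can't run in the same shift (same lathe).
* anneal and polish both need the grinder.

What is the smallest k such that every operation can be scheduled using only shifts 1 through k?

The precedence chain requires at least 2 distinct shifts.
With at most 2 per shift and 7 operations, at least 4 shifts are needed.
4 works (last occupied shift: shift 4): for example anneal in shift 4, weld in shift 3, press in shift 3, deburr in shift 2, turn in shift 1, bend in shift 1, polish in shift 2.

4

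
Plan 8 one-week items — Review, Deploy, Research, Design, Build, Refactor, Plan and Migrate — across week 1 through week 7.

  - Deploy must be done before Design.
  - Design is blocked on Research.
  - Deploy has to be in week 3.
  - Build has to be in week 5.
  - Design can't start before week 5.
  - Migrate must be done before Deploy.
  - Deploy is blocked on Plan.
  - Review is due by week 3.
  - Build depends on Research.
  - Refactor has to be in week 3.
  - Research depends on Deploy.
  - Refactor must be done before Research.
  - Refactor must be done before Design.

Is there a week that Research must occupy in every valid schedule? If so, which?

Deploy is fixed at week 3 and must come before Research, so Research is at least week 4.
Build is fixed at week 5 and must come after Research, so Research is at most week 4.
So Research must be week 4.

week 4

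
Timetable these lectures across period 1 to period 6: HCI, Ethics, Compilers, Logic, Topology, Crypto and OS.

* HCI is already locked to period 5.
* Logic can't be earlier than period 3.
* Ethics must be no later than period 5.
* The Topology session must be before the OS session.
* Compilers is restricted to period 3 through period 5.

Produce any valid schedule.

OS -> period 2, Logic -> period 3, HCI -> period 5, Compilers -> period 3, Ethics -> period 1, Crypto -> period 1, Topology -> period 1

Checking: Topology(period 1) before OS(period 2); Logic=period 3 in [period 3,period 6]; Compilers=period 3 in [period 3,period 5]; Ethics=period 1 in [period 1,period 5]; HCI=period 5 in [period 5,period 5].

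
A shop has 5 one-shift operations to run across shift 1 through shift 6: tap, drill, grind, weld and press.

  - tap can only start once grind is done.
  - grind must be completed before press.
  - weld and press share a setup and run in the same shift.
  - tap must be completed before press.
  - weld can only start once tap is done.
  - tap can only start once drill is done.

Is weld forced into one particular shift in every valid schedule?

weld can be shift 3 (e.g. grind in shift 1, press in shift 3, drill in shift 1, weld in shift 3, tap in shift 2) or shift 4 (e.g. tap=shift 2; drill=shift 1; press=shift 4; grind=shift 1; weld=shift 4).

No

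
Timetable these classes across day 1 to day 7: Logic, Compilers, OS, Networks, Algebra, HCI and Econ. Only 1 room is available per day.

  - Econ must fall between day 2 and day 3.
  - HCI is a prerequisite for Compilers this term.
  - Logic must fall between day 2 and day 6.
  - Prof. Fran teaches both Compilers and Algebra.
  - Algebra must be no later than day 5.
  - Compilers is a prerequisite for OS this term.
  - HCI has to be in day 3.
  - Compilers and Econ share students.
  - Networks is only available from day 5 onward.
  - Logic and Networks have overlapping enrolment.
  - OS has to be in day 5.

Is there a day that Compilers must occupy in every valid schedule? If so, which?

day 4

HCI is fixed at day 3 and must come before Compilers, so Compilers is at least day 4.
OS is fixed at day 5 and must come after Compilers, so Compilers is at most day 4.
So Compilers must be day 4.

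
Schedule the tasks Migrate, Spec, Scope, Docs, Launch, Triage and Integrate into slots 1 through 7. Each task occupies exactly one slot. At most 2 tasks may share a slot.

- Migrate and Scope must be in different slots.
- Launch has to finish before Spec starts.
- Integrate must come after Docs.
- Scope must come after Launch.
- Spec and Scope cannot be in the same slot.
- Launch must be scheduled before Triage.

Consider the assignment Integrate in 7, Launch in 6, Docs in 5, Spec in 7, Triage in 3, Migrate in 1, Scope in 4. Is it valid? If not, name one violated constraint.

No — it violates: Launch must be scheduled before Triage

Spec and Scope cannot be in the same slot — holds.
Launch has to finish before Spec starts — holds.
Scope must come after Launch — violated.
At most 2 tasks may share a slot — holds.
Integrate must come after Docs — holds.
Launch must be scheduled before Triage — violated.
Migrate and Scope must be in different slots — holds.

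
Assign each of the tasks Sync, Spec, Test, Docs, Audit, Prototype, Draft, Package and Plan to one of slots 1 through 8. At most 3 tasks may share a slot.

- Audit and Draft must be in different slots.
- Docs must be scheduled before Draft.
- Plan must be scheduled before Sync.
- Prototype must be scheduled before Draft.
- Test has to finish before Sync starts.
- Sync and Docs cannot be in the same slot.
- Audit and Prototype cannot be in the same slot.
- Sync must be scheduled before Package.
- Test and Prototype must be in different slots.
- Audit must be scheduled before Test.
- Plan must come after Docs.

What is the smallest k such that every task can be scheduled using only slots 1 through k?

The precedence chain requires at least 4 distinct slots.
With at most 3 per slot and 9 tasks, at least 3 slots are needed.
4 works (last occupied slot: 4): for example Sync -> 3, Spec -> 1, Prototype -> 3, Docs -> 1, Audit -> 1, Draft -> 4, Package -> 4, Test -> 2, Plan -> 2.

4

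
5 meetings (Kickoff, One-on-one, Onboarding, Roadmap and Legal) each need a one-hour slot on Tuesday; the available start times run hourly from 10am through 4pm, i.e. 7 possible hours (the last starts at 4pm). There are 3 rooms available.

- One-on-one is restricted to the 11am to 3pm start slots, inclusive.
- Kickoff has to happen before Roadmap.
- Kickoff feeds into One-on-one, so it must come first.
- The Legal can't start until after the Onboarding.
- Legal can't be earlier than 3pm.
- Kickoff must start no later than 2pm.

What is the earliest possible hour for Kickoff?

10am

Kickoff's own window allows nothing later than 2pm.
Kickoff at 10am is achievable: Legal -> 3pm, Kickoff -> 10am, Roadmap -> 11am, Onboarding -> 10am, One-on-one -> 11am.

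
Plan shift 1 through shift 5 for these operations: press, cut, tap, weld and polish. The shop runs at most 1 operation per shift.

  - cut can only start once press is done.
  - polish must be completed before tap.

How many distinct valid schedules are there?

30

Splitting on press: it can be shift 1 (12), shift 2 (9), shift 3 (6), shift 4 (3). Listing each branch's schedules as (cut, tap, weld, polish) by shift number:
press=shift 1: (2,4,5,3) (2,5,3,4) (2,5,4,3) (3,4,5,2) (3,5,2,4) (3,5,4,2) (4,3,5,2) (4,5,2,3) (4,5,3,2) (5,3,4,2) (5,4,2,3) (5,4,3,2) — 12.
press=shift 2: (3,4,5,1) (3,5,1,4) (3,5,4,1) (4,3,5,1) (4,5,1,3) (4,5,3,1) (5,3,4,1) (5,4,1,3) (5,4,3,1) — 9.
press=shift 3: (4,2,5,1) (4,5,1,2) (4,5,2,1) (5,2,4,1) (5,4,1,2) (5,4,2,1) — 6.
press=shift 4: (5,2,3,1) (5,3,1,2) (5,3,2,1) — 3.
Summing: 12 + 9 + 6 + 3 = 30.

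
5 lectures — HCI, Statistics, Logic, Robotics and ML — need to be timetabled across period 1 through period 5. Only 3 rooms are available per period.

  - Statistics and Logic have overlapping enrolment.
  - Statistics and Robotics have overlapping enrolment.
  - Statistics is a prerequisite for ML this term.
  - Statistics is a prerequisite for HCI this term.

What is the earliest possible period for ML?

Precedence pushes ML to at least period 2.
ML at period 2 is achievable: Logic -> period 2; HCI -> period 2; ML -> period 2; Robotics -> period 3; Statistics -> period 1.

period 2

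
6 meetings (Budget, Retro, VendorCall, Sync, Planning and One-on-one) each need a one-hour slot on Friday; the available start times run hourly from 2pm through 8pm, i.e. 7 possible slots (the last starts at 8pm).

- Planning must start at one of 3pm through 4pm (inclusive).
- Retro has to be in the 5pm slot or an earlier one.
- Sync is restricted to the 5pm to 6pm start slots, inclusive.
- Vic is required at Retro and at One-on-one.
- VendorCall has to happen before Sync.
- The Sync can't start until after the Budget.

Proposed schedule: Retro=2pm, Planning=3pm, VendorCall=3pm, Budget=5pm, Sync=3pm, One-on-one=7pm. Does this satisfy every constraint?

VendorCall has to happen before Sync — violated.
The Sync can't start until after the Budget — violated.
Sync is restricted to the 5pm to 6pm start slots, inclusive — violated.
Planning must start at one of 3pm through 4pm (inclusive) — holds.
Vic is required at Retro and at One-on-one — holds.
Retro has to be in the 5pm slot or an earlier one — holds.

No. The Sync can't start until after the Budget is not satisfied.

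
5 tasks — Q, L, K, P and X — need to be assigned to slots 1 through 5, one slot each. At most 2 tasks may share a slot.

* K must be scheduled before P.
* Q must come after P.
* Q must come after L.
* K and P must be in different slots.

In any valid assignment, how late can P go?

4

Precedence pushes P to at least 2; downstream work caps P at 4.
P at 4 is achievable: P in 4, X in 2, Q in 5, K in 1, L in 1.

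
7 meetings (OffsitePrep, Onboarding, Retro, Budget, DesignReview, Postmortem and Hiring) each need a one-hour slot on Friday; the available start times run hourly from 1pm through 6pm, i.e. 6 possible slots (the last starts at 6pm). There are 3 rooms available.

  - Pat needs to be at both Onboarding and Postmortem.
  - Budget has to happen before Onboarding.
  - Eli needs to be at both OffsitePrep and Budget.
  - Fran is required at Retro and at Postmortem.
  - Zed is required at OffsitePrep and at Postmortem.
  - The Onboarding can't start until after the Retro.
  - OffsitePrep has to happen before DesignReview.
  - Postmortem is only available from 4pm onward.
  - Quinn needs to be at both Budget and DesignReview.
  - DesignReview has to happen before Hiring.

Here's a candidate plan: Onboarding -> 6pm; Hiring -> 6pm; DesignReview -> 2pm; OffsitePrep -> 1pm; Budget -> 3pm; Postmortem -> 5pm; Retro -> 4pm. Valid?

Eli needs to be at both OffsitePrep and Budget — holds.
Pat needs to be at both Onboarding and Postmortem — holds.
There are 3 rooms available — holds.
Postmortem is only available from 4pm onward — holds.
Zed is required at OffsitePrep and at Postmortem — holds.
Fran is required at Retro and at Postmortem — holds.
Budget has to happen before Onboarding — holds.
Quinn needs to be at both Budget and DesignReview — holds.
The Onboarding can't start until after the Retro — holds.
DesignReview has to happen before Hiring — holds.
OffsitePrep has to happen before DesignReview — holds.

Yes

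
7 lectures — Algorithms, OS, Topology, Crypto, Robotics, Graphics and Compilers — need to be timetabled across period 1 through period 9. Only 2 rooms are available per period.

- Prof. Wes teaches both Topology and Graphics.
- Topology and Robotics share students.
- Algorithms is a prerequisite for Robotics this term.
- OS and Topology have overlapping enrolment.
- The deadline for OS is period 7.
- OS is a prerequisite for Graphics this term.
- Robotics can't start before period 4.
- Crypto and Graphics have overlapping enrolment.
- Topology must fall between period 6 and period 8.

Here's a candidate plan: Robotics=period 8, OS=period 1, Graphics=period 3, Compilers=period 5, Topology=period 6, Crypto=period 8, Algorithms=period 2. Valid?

OS is a prerequisite for Graphics this term — holds.
The deadline for OS is period 7 — holds.
Crypto and Graphics have overlapping enrolment — holds.
OS and Topology have overlapping enrolment — holds.
Algorithms is a prerequisite for Robotics this term — holds.
Prof. Wes teaches both Topology and Graphics — holds.
Robotics can't start before period 4 — holds.
Topology and Robotics share students — holds.
Topology must fall between period 6 and period 8 — holds.
Only 2 rooms are available per period — holds.

Yes, all constraints hold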